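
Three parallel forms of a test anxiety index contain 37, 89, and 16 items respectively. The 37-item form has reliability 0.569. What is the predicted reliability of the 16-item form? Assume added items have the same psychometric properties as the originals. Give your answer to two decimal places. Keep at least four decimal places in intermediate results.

0.36

Only the ratio of lengths matters: n = 16/37 = 0.4324
r_{16} = n·r / (1 + (n − 1)·r) = 0.2460 / 0.6770 ≈ 0.3634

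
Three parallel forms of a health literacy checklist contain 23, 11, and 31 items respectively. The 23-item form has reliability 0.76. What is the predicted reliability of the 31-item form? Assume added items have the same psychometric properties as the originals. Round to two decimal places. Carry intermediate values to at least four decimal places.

0.81

Only the ratio of lengths matters: n = 31/23 = 1.3478
r_{31} = n·r / (1 + (n − 1)·r) = 1.0243 / 1.2643 ≈ 0.8102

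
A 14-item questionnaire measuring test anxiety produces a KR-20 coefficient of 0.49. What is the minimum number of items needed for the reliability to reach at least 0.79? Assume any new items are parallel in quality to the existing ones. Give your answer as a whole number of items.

55

n = 0.79 × (1 − 0.49) / [ 0.49 × (1 − 0.79) ]
  = 0.4029 / 0.1029 = 3.9155
So the test needs 3.9155 × 14 ≈ 54.82 items; rounding up, 55.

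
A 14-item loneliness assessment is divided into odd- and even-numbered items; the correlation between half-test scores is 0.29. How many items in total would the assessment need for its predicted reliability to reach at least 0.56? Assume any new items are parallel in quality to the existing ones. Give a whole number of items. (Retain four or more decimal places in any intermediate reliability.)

22

r_full = 2(0.29)/(1 + 0.29) = 0.4496
n = r_tgt(1 − r_full) / [r_full(1 − r_tgt)] = 0.56 × 0.5504 / (0.4496 × 0.44) ≈ 1.5581
Required items = 1.5581 × 14 = 21.81, so 22 items.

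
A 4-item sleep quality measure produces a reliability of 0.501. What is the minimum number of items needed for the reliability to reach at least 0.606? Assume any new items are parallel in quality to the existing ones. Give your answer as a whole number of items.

7

Rearranging the Spearman-Brown formula for n,
n = r_target (1 − r_old) / [ r_old (1 − r_target) ]
n = [0.606 × 0.499] / [0.501 × 0.394]
n = 0.302394 / 0.197394 ≈ 1.5319
Items needed = n × 4 = 1.5319 × 4 ≈ 6.13 → round up to 7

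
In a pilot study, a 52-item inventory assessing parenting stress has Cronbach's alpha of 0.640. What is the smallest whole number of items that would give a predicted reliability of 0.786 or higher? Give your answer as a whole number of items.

Spearman-Brown solved for the length factor n:
n = r_target (1 − r_old) / [ r_old (1 − r_target) ]
n = [0.786 × 0.360] / [0.640 × 0.214]
n = 0.282960 / 0.136960 ≈ 2.0660
2.0660 × 52 = 107.43 → 108 items

108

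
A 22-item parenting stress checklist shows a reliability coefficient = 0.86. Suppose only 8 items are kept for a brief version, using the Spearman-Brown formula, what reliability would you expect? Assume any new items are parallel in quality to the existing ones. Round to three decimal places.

0.691

Length ratio n = 8/22 = 0.3636
Apply the Spearman-Brown prophecy formula, r' = nr / [1 + (n − 1)r]:
r_new = (0.3636 × 0.86) / (1 + (0.3636 − 1) × 0.86)
     = 0.3127 / 0.4527 = 0.6907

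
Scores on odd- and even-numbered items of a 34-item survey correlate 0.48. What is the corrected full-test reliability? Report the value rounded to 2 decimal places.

0.65

r_full = 2(0.48) / (1 + 0.48)
r_full = 0.9600 / 1.4800 ≈ 0.6486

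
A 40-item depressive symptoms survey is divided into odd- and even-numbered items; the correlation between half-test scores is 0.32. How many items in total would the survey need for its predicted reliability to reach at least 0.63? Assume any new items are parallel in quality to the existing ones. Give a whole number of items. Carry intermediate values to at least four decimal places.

Corrected full-test reliability: r_full = 2 × 0.32 / (1 + 0.32) ≈ 0.4848
Solve Spearman-Brown for n: n = 0.63(1 − 0.4848) / [0.4848(1 − 0.63)] = 1.8095
Required items = 1.8095 × 40 = 72.38, so 73 items.

73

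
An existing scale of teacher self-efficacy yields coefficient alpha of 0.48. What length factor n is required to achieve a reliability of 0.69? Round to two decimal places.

2.41

n = [0.69 × 0.52] / [0.48 × 0.31]
  = 0.3588 / 0.1488 = 2.4113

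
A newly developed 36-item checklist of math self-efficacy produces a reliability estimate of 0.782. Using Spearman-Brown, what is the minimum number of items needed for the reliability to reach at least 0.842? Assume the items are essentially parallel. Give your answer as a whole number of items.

54

n = 0.842(1 − 0.782) / [0.782(1 − 0.842)]
  = 0.183556 / 0.123556 = 1.4856
Items needed = n × 36 = 1.4856 × 36 ≈ 53.48 → round up to 54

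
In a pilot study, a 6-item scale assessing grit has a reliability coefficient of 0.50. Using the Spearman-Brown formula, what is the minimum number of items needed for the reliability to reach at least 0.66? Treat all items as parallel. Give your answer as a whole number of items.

Rearranging the Spearman-Brown formula for n,
n = r_target (1 − r_old) / [ r_old (1 − r_target) ]
n = 0.66 × (1 − 0.50) / [ 0.50 × (1 − 0.66) ]
n = 0.3300 / 0.1700 ≈ 1.9412
So the test needs 1.9412 × 6 ≈ 11.65 items; rounding up, 12.

12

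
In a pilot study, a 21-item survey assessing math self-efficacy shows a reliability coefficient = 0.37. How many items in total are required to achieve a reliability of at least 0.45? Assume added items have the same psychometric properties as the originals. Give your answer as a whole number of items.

30

Spearman-Brown solved for the length factor n:
n = r_target (1 − r_old) / [ r_old (1 − r_target) ]
n = [0.45 × 0.63] / [0.37 × 0.55]
n = 0.2835 / 0.2035 ≈ 1.3931
Items needed = n × 21 = 1.3931 × 21 ≈ 29.26 → round up to 30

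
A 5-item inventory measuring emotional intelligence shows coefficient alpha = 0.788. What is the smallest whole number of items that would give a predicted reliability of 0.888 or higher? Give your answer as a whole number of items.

11

Rearranging the Spearman-Brown formula for n,
n = r_target (1 − r_old) / [ r_old (1 − r_target) ]
n = [0.888 × 0.212] / [0.788 × 0.112]
n = 0.188256 / 0.088256 ≈ 2.1331
Items needed = n × 5 = 2.1331 × 5 ≈ 10.67 → round up to 11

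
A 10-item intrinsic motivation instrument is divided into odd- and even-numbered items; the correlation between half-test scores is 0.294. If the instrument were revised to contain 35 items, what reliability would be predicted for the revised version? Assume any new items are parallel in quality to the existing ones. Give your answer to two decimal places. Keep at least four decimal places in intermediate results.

Full-test reliability from the split-half r: r_full = 2(0.294)/(1 + 0.294) = 0.4544
Length factor from 10 to 35 items: n = 35/10 = 3.5000
r_new = n·r_full / (1 + (n − 1)·r_full) = 1.5904 / 2.1360 ≈ 0.7446

0.74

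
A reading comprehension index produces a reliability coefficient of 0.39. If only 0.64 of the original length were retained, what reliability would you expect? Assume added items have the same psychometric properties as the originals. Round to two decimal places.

0.29

Spearman-Brown: r_new = n·r / (1 + (n − 1)·r)
r_new = 0.64·0.39 / [1 + (0.64 − 1)·0.39]
     = 0.2496 / 0.8596 = 0.2904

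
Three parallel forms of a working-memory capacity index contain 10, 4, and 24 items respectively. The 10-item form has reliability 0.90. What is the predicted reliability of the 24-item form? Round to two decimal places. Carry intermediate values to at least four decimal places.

The 4-item form is not needed; work directly from the 10-item form with n = 24/10 = 2.4000.
r_{24} = n·r / (1 + (n − 1)·r) = 2.1600 / 2.2600 ≈ 0.9558

0.96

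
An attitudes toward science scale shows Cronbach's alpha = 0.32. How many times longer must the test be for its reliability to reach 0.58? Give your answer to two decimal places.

2.93

Invert Spearman-Brown to solve for n:
n = r_target (1 − r_old) / [ r_old (1 − r_target) ]
n = [0.58 × 0.68] / [0.32 × 0.42]
n = 0.3944 / 0.1344 ≈ 2.9345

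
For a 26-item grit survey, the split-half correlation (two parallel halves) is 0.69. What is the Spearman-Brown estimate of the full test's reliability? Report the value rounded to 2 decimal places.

r_full = 2r_hh / (1 + r_hh) = 2 × 0.69 / (1 + 0.69)
r_full = 1.3800 / 1.6900 ≈ 0.8166

0.82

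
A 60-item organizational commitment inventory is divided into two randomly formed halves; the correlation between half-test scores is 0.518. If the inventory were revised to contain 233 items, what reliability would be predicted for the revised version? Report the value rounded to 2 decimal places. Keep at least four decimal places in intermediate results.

0.89

Spearman-Brown correction (n = 2): r_full = 2·0.518/(1 + 0.518) = 0.6825
Then adjust to 233 items: n = 233/60 = 3.8833
r_new = n·r_full / (1 + (n − 1)·r_full) = 2.6504 / 2.9679 ≈ 0.8930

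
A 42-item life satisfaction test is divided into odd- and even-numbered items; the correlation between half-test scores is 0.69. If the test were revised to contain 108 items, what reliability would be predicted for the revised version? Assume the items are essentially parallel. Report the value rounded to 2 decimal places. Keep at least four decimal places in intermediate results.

0.92

Full-test reliability from the split-half r: r_full = 2(0.69)/(1 + 0.69) = 0.8166
Length factor from 42 to 108 items: n = 108/42 = 2.5714
r_new = n·r_full / (1 + (n − 1)·r_full) = 2.0998 / 2.2832 ≈ 0.9197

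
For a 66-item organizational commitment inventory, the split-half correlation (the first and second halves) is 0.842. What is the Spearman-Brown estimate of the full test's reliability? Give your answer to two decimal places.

r_full = 2r_hh / (1 + r_hh) = 2 × 0.842 / (1 + 0.842)
r_full = 1.6840 / 1.8420 ≈ 0.9142

0.91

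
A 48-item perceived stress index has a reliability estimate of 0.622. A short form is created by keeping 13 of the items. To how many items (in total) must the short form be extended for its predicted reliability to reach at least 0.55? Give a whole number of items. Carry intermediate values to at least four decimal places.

36

First, r for the 13-item form: n = 13/48 = 0.2708, so r_13 = 0.2708·0.622/(1 + (0.2708 − 1)·0.622) = 0.3082
Then solve for n' with r_old = 0.3082, r_target = 0.55: n' = 0.55(1 − 0.3082)/[0.3082(1 − 0.55)] = 2.7435
Total items = 2.7435 × 13 = 35.67, rounded up to 36.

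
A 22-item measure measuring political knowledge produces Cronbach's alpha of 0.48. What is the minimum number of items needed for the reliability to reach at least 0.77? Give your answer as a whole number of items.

n = 0.77(1 − 0.48) / [0.48(1 − 0.77)]
  = 0.4004 / 0.1104 = 3.6268
Items needed = n × 22 = 3.6268 × 22 ≈ 79.79 → round up to 80

80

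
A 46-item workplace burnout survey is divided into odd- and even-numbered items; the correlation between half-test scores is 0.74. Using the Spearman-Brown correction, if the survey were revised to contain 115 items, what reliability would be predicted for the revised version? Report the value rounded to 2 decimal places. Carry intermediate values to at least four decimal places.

Full-test reliability from the split-half r: r_full = 2(0.74)/(1 + 0.74) = 0.8506
Then adjust to 115 items: n = 115/46 = 2.5000
r_new = n·r_full / (1 + (n − 1)·r_full) = 2.1265 / 2.2759 ≈ 0.9344

0.93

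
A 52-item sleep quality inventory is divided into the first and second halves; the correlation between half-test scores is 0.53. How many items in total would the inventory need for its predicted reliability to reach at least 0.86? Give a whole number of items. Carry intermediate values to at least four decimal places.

r_full = 2(0.53)/(1 + 0.53) = 0.6928
n = r_tgt(1 − r_full) / [r_full(1 − r_tgt)] = 0.86 × 0.3072 / (0.6928 × 0.14) ≈ 2.7239
Items = 2.7239 × 52 ≈ 141.64 → 142

142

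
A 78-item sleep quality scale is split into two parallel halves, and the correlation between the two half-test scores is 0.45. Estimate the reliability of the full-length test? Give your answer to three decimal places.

Each half is half the length of the full test, so the full test is n = 2 times a half.
r_full = 2r_hh / (1 + r_hh) = 2 × 0.45 / (1 + 0.45)
r_full = 0.9000 / 1.4500 ≈ 0.6207

0.621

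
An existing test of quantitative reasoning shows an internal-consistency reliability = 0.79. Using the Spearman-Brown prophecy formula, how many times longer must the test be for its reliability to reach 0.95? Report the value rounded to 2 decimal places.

Rearranging the Spearman-Brown formula for n,
n = r*(1 − r) / [ r (1 − r*) ]
n = [0.95 × 0.21] / [0.79 × 0.05]
  = 0.1995 / 0.0395 = 5.0506

5.05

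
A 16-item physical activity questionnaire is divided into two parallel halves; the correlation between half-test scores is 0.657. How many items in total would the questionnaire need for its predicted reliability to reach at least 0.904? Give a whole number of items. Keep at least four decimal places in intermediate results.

40

r_full = 2(0.657)/(1 + 0.657) = 0.7930
Solve Spearman-Brown for n: n = 0.904(1 − 0.7930) / [0.7930(1 − 0.904)] = 2.4581
Items = 2.4581 × 16 ≈ 39.33 → 40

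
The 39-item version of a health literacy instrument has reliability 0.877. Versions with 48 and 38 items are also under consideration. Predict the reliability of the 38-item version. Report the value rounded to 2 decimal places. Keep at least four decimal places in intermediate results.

Only the ratio of lengths matters: n = 38/39 = 0.9744
r_{38} = n·r / (1 + (n − 1)·r) = 0.8545 / 0.9775 ≈ 0.8742

0.87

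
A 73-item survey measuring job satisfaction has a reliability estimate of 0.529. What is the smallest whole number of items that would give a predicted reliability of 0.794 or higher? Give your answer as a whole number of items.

Invert Spearman-Brown to solve for n:
n = r*(1 − r) / [ r (1 − r*) ]
n = 0.794 × (1 − 0.529) / [ 0.529 × (1 − 0.794) ]
n = 0.373974 / 0.108974 ≈ 3.4318
3.4318 × 73 = 250.52 → 251 items

251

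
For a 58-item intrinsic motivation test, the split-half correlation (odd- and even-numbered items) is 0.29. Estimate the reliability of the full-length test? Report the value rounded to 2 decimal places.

r_full = 2r_hh / (1 + r_hh) = 2 × 0.29 / (1 + 0.29)
       = 0.5800 / 1.2900 = 0.4496

0.45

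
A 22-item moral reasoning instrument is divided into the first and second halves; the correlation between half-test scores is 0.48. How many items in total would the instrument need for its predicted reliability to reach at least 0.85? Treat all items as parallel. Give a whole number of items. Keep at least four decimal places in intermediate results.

68

r_full = 2(0.48)/(1 + 0.48) = 0.6486
Solve Spearman-Brown for n: n = 0.85(1 − 0.6486) / [0.6486(1 − 0.85)] = 3.0701
Items = 3.0701 × 22 ≈ 67.54 → 68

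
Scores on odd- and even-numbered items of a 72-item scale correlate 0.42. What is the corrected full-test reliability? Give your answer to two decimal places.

Apply the Spearman-Brown correction with n = 2:
r_full = 2r_hh / (1 + r_hh) = 2 × 0.42 / (1 + 0.42)
       = 0.8400 / 1.4200 = 0.5915

0.59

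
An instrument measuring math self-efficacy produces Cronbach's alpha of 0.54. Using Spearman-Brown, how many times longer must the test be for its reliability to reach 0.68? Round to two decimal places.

Invert Spearman-Brown to solve for n:
n = r_target (1 − r_old) / [ r_old (1 − r_target) ]
n = 0.68(1 − 0.54) / [0.54(1 − 0.68)]
n = 0.3128 / 0.1728 ≈ 1.8102

1.81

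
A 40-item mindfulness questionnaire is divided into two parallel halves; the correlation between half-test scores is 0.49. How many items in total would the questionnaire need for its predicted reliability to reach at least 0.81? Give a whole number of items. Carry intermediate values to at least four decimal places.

r_full = 2(0.49)/(1 + 0.49) = 0.6577
Solve Spearman-Brown for n: n = 0.81(1 − 0.6577) / [0.6577(1 − 0.81)] = 2.2188
Items = 2.2188 × 40 ≈ 88.75 → 89

89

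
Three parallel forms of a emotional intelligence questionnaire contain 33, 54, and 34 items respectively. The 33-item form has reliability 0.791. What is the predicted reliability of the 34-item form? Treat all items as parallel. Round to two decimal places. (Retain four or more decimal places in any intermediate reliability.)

Only the ratio of lengths matters: n = 34/33 = 1.0303
r_{34} = n·r / (1 + (n − 1)·r) = 0.8150 / 1.0240 ≈ 0.7959

0.80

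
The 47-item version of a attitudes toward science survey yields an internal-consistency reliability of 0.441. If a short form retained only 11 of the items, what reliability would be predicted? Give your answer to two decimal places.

The new length is 11/47 = 0.234 times the old.
r_new = (0.234 × 0.441) / (1 + (0.234 − 1) × 0.441)
     = 0.1032 / 0.6622 = 0.1558

0.16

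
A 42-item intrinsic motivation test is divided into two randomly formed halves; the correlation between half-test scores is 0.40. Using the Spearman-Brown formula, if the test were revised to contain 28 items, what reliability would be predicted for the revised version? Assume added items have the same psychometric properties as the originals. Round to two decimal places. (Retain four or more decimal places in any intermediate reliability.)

First correct the split-half correlation to full-test reliability: r_full = 2 × 0.40 / (1 + 0.40) ≈ 0.5714
Then adjust to 28 items: n = 28/42 = 0.6667
r_new = n·r_full / (1 + (n − 1)·r_full) = 0.3810 / 0.8096 ≈ 0.4706

0.47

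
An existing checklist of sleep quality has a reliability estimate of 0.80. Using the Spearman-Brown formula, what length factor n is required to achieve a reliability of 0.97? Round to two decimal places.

8.08

Rearranging the Spearman-Brown formula for n,
n = r*(1 − r) / [ r (1 − r*) ]
n = 0.97(1 − 0.80) / [0.80(1 − 0.97)]
  = 0.1940 / 0.0240 = 8.0833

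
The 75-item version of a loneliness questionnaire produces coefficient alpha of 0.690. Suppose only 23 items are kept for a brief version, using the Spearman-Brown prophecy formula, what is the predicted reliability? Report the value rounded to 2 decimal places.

0.41

n = 23/75 = 0.3067
By Spearman-Brown, r_new = n r / (1 + (n − 1) r).
r_new = (0.3067 × 0.690) / (1 + (0.3067 − 1) × 0.690)
r_new = 0.2116 / 0.5216 ≈ 0.4057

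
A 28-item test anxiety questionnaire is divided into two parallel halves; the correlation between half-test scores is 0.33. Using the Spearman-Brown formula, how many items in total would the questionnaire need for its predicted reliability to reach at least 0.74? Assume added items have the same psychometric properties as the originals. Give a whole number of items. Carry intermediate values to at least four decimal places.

81

Corrected full-test reliability: r_full = 2 × 0.33 / (1 + 0.33) ≈ 0.4962
n = r_tgt(1 − r_full) / [r_full(1 − r_tgt)] = 0.74 × 0.5038 / (0.4962 × 0.26) ≈ 2.8897
Items = 2.8897 × 28 ≈ 80.91 → 81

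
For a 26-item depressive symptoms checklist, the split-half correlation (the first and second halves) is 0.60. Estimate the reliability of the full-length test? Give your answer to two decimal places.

0.75

Apply the Spearman-Brown correction with n = 2:
r_full = 2r_hh / (1 + r_hh) = 2 × 0.60 / (1 + 0.60)
       = 1.2000 / 1.6000 = 0.7500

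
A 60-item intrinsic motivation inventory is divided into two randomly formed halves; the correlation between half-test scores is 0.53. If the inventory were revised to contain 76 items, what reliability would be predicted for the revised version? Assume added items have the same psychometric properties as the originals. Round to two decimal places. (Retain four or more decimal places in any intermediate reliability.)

0.74

First correct the split-half correlation to full-test reliability: r_full = 2 × 0.53 / (1 + 0.53) ≈ 0.6928
Length factor from 60 to 76 items: n = 76/60 = 1.2667
r_new = n·r_full / (1 + (n − 1)·r_full) = 0.8776 / 1.1848 ≈ 0.7407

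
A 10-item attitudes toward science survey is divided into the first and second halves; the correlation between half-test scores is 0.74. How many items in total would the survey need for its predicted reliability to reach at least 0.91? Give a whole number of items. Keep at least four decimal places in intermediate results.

Corrected full-test reliability: r_full = 2 × 0.74 / (1 + 0.74) ≈ 0.8506
n = r_tgt(1 − r_full) / [r_full(1 − r_tgt)] = 0.91 × 0.1494 / (0.8506 × 0.09) ≈ 1.7759
Required items = 1.7759 × 10 = 17.76, so 18 items.

18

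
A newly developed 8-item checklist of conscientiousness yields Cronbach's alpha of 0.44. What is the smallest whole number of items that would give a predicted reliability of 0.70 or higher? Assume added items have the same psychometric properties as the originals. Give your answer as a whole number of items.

24

n = [0.70 × 0.56] / [0.44 × 0.30]
n = 0.3920 / 0.1320 ≈ 2.9697
Items needed = n × 8 = 2.9697 × 8 ≈ 23.76 → round up to 24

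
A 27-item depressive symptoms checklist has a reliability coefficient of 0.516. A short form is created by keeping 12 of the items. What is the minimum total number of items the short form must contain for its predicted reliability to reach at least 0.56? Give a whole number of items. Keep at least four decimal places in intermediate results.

Short-form reliability: n = 12/27 = 0.4444; r_12 = n·r/(1+(n−1)r) ≈ 0.3215
Then solve for n' with r_old = 0.3215, r_target = 0.56: n' = 0.56(1 − 0.3215)/[0.3215(1 − 0.56)] = 2.6860
Items = 2.6860 × 12 ≈ 32.23 → 33

33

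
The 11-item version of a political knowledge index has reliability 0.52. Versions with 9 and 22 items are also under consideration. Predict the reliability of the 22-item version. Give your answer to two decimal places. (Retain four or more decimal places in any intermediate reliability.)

0.68

Only the ratio of lengths matters: n = 22/11 = 2.0000
r_{22} = n·r / (1 + (n − 1)·r) = 1.0400 / 1.5200 ≈ 0.6842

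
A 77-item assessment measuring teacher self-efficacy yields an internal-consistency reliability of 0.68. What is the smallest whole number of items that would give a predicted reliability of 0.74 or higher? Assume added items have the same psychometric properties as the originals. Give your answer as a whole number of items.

104

n = [0.74 × 0.32] / [0.68 × 0.26]
n = 0.2368 / 0.1768 ≈ 1.3394
1.3394 × 77 = 103.13 → 104 items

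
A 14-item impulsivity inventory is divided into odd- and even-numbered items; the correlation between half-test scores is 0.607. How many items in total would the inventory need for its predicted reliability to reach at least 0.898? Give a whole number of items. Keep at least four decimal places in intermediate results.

40

r_full = 2(0.607)/(1 + 0.607) = 0.7554
Solve Spearman-Brown for n: n = 0.898(1 − 0.7554) / [0.7554(1 − 0.898)] = 2.8507
Items = 2.8507 × 14 ≈ 39.91 → 40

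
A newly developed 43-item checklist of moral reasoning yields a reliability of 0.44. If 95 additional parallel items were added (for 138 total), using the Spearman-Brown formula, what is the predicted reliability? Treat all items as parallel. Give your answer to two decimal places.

0.72

Length ratio n = 138/43 = 3.2093
By Spearman-Brown, r_new = n r / (1 + (n − 1) r).
r_new = 3.2093·0.44 / [1 + (3.2093 − 1)·0.44]
     = 1.4121 / 1.9721 = 0.7160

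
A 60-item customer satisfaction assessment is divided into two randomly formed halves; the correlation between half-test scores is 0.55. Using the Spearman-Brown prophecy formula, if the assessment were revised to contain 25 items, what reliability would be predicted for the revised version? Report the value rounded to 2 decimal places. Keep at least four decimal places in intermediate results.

First correct the split-half correlation to full-test reliability: r_full = 2 × 0.55 / (1 + 0.55) ≈ 0.7097
Length factor from 60 to 25 items: n = 25/60 = 0.4167
r_new = n·r_full / (1 + (n − 1)·r_full) = 0.2957 / 0.5860 ≈ 0.5046

0.50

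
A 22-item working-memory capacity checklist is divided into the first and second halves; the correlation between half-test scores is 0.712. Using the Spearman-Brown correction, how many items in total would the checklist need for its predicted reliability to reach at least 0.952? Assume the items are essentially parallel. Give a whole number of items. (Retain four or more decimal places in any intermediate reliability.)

r_full = 2(0.712)/(1 + 0.712) = 0.8318
Solve Spearman-Brown for n: n = 0.952(1 − 0.8318) / [0.8318(1 − 0.952)] = 4.0105
Items = 4.0105 × 22 ≈ 88.23 → 89

89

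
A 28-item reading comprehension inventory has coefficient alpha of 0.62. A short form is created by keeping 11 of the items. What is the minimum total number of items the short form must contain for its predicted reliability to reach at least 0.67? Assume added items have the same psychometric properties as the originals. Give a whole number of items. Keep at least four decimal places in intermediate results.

Short-form reliability: n = 11/28 = 0.3929; r_11 = n·r/(1+(n−1)r) ≈ 0.3906
Then solve for n' with r_old = 0.3906, r_target = 0.67: n' = 0.67(1 − 0.3906)/[0.3906(1 − 0.67)] = 3.1676
Total items = 3.1676 × 11 = 34.84, rounded up to 35.

35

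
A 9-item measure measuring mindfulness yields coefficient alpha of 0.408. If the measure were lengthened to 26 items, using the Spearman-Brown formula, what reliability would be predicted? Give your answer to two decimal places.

0.67

The new length is 26/9 = 2.8889 times the old.
Apply the Spearman-Brown prophecy formula, r' = nr / [1 + (n − 1)r]:
r_new = (2.8889 × 0.408) / (1 + (2.8889 − 1) × 0.408)
r_new = 1.1787 / 1.7707 ≈ 0.6657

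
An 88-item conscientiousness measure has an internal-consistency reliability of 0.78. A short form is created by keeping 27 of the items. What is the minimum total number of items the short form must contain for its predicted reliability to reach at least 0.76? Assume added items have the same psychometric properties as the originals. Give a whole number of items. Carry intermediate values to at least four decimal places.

79

First, r for the 27-item form: n = 27/88 = 0.3068, so r_27 = 0.3068·0.78/(1 + (0.3068 − 1)·0.78) = 0.5210
Then solve for n' with r_old = 0.5210, r_target = 0.76: n' = 0.76(1 − 0.5210)/[0.5210(1 − 0.76)] = 2.9114
Total items = 2.9114 × 27 = 78.61, rounded up to 79.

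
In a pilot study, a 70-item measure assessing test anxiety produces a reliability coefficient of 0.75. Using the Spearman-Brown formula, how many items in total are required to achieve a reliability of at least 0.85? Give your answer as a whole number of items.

133

Spearman-Brown solved for the length factor n:
n = r*(1 − r) / [ r (1 − r*) ]
n = 0.85 × (1 − 0.75) / [ 0.75 × (1 − 0.85) ]
n = 0.2125 / 0.1125 ≈ 1.8889
So the test needs 1.8889 × 70 ≈ 132.22 items; rounding up, 133.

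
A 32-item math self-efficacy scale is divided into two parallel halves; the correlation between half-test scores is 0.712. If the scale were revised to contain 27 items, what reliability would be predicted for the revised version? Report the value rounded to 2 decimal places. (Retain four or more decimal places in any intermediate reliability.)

0.81

Full-test reliability from the split-half r: r_full = 2(0.712)/(1 + 0.712) = 0.8318
Then adjust to 27 items: n = 27/32 = 0.8438
r_new = n·r_full / (1 + (n − 1)·r_full) = 0.7019 / 0.8701 ≈ 0.8067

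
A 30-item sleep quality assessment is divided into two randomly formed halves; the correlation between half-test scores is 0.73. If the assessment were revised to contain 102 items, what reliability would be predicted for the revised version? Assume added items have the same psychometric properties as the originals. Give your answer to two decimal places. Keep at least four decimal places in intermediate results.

0.95

Spearman-Brown correction (n = 2): r_full = 2·0.73/(1 + 0.73) = 0.8439
Then adjust to 102 items: n = 102/30 = 3.4000
r_new = n·r_full / (1 + (n − 1)·r_full) = 2.8693 / 3.0254 ≈ 0.9484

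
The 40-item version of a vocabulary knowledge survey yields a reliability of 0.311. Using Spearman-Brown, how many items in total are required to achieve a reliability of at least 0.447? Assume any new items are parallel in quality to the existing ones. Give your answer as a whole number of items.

Rearranging the Spearman-Brown formula for n,
n = r*(1 − r) / [ r (1 − r*) ]
n = 0.447(1 − 0.311) / [0.311(1 − 0.447)]
n = 0.307983 / 0.171983 ≈ 1.7908
So the test needs 1.7908 × 40 ≈ 71.63 items; rounding up, 72.

72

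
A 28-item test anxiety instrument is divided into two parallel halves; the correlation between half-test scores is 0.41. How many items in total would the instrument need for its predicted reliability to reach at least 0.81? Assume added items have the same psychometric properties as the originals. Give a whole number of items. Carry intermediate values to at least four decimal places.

86

r_full = 2(0.41)/(1 + 0.41) = 0.5816
Solve Spearman-Brown for n: n = 0.81(1 − 0.5816) / [0.5816(1 − 0.81)] = 3.0669
Required items = 3.0669 × 28 = 85.87, so 86 items.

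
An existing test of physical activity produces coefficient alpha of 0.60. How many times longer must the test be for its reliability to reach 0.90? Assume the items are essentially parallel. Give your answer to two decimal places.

6.00

Rearranging the Spearman-Brown formula for n,
n = r_target (1 − r_old) / [ r_old (1 − r_target) ]
n = 0.90 × (1 − 0.60) / [ 0.60 × (1 − 0.90) ]
n = 0.3600 / 0.0600 ≈ 6.0000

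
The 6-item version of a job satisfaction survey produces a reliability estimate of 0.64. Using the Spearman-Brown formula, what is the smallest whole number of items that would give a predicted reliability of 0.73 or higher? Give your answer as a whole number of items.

Spearman-Brown solved for the length factor n:
n = r_target (1 − r_old) / [ r_old (1 − r_target) ]
n = 0.73(1 − 0.64) / [0.64(1 − 0.73)]
n = 0.2628 / 0.1728 ≈ 1.5208
Items needed = n × 6 = 1.5208 × 6 ≈ 9.12 → round up to 10

10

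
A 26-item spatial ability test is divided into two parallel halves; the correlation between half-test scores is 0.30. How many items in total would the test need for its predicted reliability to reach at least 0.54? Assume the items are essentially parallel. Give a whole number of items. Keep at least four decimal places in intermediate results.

36

Corrected full-test reliability: r_full = 2 × 0.30 / (1 + 0.30) ≈ 0.4615
n = r_tgt(1 − r_full) / [r_full(1 − r_tgt)] = 0.54 × 0.5385 / (0.4615 × 0.46) ≈ 1.3698
Items = 1.3698 × 26 ≈ 35.61 → 36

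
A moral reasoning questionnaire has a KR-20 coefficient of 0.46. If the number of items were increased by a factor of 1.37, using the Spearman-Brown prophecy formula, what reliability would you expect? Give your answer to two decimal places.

0.54

By Spearman-Brown, r_new = n r / (1 + (n − 1) r).
r_new = (1.37 × 0.46) / (1 + (1.37 − 1) × 0.46)
r_new = 0.6302 / 1.1702 ≈ 0.5385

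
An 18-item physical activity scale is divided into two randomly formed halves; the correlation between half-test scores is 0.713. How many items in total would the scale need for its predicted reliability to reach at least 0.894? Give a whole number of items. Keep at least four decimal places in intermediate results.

31

Corrected full-test reliability: r_full = 2 × 0.713 / (1 + 0.713) ≈ 0.8325
n = r_tgt(1 − r_full) / [r_full(1 − r_tgt)] = 0.894 × 0.1675 / (0.8325 × 0.106) ≈ 1.6969
Required items = 1.6969 × 18 = 30.54, so 31 items.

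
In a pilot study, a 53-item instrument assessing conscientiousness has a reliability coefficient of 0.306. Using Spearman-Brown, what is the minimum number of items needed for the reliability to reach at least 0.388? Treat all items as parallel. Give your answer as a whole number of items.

77

n = 0.388 × (1 − 0.306) / [ 0.306 × (1 − 0.388) ]
  = 0.269272 / 0.187272 = 1.4379
Items needed = n × 53 = 1.4379 × 53 ≈ 76.21 → round up to 77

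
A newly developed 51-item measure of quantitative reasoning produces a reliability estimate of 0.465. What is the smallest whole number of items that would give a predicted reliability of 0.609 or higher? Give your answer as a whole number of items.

92

Rearranging the Spearman-Brown formula for n,
n = r_target (1 − r_old) / [ r_old (1 − r_target) ]
n = [0.609 × 0.535] / [0.465 × 0.391]
n = 0.325815 / 0.181815 ≈ 1.7920
Items needed = n × 51 = 1.7920 × 51 ≈ 91.39 → round up to 92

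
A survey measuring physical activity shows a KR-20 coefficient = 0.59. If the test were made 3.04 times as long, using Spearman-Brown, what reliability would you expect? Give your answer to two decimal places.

r_new = 3.04·0.59 / [1 + (3.04 − 1)·0.59]
     = 1.7936 / 2.2036 = 0.8139

0.81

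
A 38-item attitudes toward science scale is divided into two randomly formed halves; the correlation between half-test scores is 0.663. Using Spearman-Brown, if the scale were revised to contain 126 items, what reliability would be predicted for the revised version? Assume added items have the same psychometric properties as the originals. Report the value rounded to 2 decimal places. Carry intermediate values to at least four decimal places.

First correct the split-half correlation to full-test reliability: r_full = 2 × 0.663 / (1 + 0.663) ≈ 0.7974
Length factor from 38 to 126 items: n = 126/38 = 3.3158
r_new = n·r_full / (1 + (n − 1)·r_full) = 2.6440 / 2.8466 ≈ 0.9288

0.93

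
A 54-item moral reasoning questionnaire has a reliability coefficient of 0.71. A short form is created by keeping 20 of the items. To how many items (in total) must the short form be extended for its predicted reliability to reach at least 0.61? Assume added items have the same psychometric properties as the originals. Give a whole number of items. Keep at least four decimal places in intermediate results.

35

First, r for the 20-item form: n = 20/54 = 0.3704, so r_20 = 0.3704·0.71/(1 + (0.3704 − 1)·0.71) = 0.4756
Then solve for n' with r_old = 0.4756, r_target = 0.61: n' = 0.61(1 − 0.4756)/[0.4756(1 − 0.61)] = 1.7246
Items = 1.7246 × 20 ≈ 34.49 → 35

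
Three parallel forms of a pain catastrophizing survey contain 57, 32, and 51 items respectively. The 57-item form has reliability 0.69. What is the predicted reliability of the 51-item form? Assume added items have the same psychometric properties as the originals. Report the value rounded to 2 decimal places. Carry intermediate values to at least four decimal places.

0.67

Only the ratio of lengths matters: n = 51/57 = 0.8947
r_{51} = n·r / (1 + (n − 1)·r) = 0.6173 / 0.9273 ≈ 0.6657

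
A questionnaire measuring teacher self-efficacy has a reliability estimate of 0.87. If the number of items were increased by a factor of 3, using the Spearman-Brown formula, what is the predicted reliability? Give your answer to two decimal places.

r_new = (3 × 0.87) / (1 + (3 − 1) × 0.87)
     = 2.6100 / 2.7400 = 0.9526

0.95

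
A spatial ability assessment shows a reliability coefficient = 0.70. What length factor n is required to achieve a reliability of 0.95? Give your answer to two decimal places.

8.14

n = 0.95(1 − 0.70) / [0.70(1 − 0.95)]
n = 0.2850 / 0.0350 ≈ 8.1429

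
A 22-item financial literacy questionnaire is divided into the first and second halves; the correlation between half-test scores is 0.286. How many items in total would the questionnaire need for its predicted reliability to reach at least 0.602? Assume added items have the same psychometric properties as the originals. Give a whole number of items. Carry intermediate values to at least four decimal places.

42

Corrected full-test reliability: r_full = 2 × 0.286 / (1 + 0.286) ≈ 0.4448
n = r_tgt(1 − r_full) / [r_full(1 − r_tgt)] = 0.602 × 0.5552 / (0.4448 × 0.398) ≈ 1.8880
Required items = 1.8880 × 22 = 41.54, so 42 items.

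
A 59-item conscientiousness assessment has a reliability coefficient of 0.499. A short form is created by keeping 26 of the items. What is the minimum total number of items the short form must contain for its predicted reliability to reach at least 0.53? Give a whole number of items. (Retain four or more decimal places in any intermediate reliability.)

First, r for the 26-item form: n = 26/59 = 0.4407, so r_26 = 0.4407·0.499/(1 + (0.4407 − 1)·0.499) = 0.3050
Length factor from the short form to reach 0.53: n' = 0.53(1 − 0.3050) / [0.3050(1 − 0.53)] ≈ 2.5696
Total items = 2.5696 × 26 = 66.81, rounded up to 67.

67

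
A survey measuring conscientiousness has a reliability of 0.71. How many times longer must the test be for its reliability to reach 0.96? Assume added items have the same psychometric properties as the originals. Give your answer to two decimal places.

9.80

Rearranging the Spearman-Brown formula for n,
n = r_target (1 − r_old) / [ r_old (1 − r_target) ]
n = 0.96(1 − 0.71) / [0.71(1 − 0.96)]
  = 0.2784 / 0.0284 = 9.8028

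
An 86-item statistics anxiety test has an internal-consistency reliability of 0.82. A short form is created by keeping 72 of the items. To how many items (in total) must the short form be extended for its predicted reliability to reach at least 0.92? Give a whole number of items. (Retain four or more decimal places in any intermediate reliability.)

218

First, r for the 72-item form: n = 72/86 = 0.8372, so r_72 = 0.8372·0.82/(1 + (0.8372 − 1)·0.82) = 0.7923
Then solve for n' with r_old = 0.7923, r_target = 0.92: n' = 0.92(1 − 0.7923)/[0.7923(1 − 0.92)] = 3.0147
Items = 3.0147 × 72 ≈ 217.06 → 218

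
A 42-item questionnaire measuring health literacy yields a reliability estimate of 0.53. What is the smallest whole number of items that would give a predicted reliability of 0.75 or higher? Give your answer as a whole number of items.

112

Spearman-Brown solved for the length factor n:
n = r_target (1 − r_old) / [ r_old (1 − r_target) ]
n = [0.75 × 0.47] / [0.53 × 0.25]
  = 0.3525 / 0.1325 = 2.6604
Items needed = n × 42 = 2.6604 × 42 ≈ 111.74 → round up to 112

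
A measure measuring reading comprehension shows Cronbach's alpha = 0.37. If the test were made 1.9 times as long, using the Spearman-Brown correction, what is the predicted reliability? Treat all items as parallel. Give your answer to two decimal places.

0.53

Spearman-Brown: r_new = n·r / (1 + (n − 1)·r)
r_new = (1.9 × 0.37) / (1 + (1.9 − 1) × 0.37)
     = 0.7030 / 1.3330 = 0.5274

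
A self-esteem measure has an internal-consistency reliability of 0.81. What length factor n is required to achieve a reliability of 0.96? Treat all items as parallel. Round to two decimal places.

Invert Spearman-Brown to solve for n:
n = r*(1 − r) / [ r (1 − r*) ]
n = 0.96(1 − 0.81) / [0.81(1 − 0.96)]
n = 0.1824 / 0.0324 ≈ 5.6296

5.63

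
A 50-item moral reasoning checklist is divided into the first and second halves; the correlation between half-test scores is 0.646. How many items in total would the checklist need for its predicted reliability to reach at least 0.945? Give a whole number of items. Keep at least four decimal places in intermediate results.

r_full = 2(0.646)/(1 + 0.646) = 0.7849
n = r_tgt(1 − r_full) / [r_full(1 − r_tgt)] = 0.945 × 0.2151 / (0.7849 × 0.055) ≈ 4.7086
Items = 4.7086 × 50 ≈ 235.43 → 236

236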